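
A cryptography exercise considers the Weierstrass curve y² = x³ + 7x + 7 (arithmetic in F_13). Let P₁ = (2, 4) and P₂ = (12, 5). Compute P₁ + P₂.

(2, 4) + (12, 5). λ = (5 - 4)/(12 - 2) ≡ 1/10 mod 13. 10⁻¹ ≡ 4 (mod 13), so λ ≡ 4.
  x = λ² - 2 - 12 = 16 - 14 ≡ 2; y = λ·(2 - 2) - 4 ≡ 9. → (2, 9)

(2, 9)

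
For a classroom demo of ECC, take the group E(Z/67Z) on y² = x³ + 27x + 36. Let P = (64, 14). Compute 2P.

(21, 45)

tangent at (64, 14): λ = (3·64² + 27)/(2·14) ≡ 54/28. 28⁻¹ ≡ 12 (mod 67) since 28·12 = 336 ≡ 1, so λ ≡ 54·12 ≡ 45.
  x = λ² - 64 - 64 = 2025 - 128 ≡ 21; y = λ·(64 - 21) - 14 ≡ 45. → (21, 45)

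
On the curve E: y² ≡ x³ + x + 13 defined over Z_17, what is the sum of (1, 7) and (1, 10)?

O

The two points share x = 1 and their y-coordinates satisfy 7 + 10 ≡ 0 (mod 17), so they are inverses. Their sum is 𝒪.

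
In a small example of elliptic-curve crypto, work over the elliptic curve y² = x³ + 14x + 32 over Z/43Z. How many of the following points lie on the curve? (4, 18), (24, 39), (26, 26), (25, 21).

2

(4, 18): 18² ≡ 23, rhs ≡ 23 → on.
(24, 39): 39² ≡ 16, rhs ≡ 2 → off.
(26, 26): 26² ≡ 31, rhs ≡ 41 → off.
(25, 21): 21² ≡ 11, rhs ≡ 11 → on.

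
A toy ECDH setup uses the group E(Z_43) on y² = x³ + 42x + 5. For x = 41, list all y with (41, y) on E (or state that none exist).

none

x³ + 42x + 5 = 70648 ≡ 42 (mod 43).
42 is a non-residue mod 43; no y exists.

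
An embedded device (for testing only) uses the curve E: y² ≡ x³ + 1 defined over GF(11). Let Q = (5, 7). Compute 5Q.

Repeated addition: build up to 5Q.
2Q: tangent at (5, 7): λ = (3·5² + 0)/(2·7) ≡ 9/3. 3⁻¹ ≡ 4 (mod 11) since 3·4 = 12 ≡ 1, so λ ≡ 9·4 ≡ 3.
  x = λ² - 5 - 5 = 9 - 10 ≡ 10; y = λ·(5 - 10) - 7 ≡ 0. → (10, 0)
3Q: (10, 0) + (5, 7). λ = (7 - 0)/(5 - 10) ≡ 7/6 mod 11. 6⁻¹ ≡ 2 (mod 11) since 6·2 = 12 ≡ 1, so λ ≡ 3.
  x = λ² - 10 - 5 = 9 - 15 ≡ 5; y = λ·(10 - 5) - 0 ≡ 4. → (5, 4)
4Q: (5, 4) + (5, 7): same x and y₁ ≡ -y₂, so the sum is the point at infinity.
5Q: the point at infinity + (5, 7) = (5, 7) (identity).

(5, 7)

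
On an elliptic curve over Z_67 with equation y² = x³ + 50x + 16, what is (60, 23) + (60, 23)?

tangent at (60, 23): λ = (3·60² + 50)/(2·23) ≡ 63/46. 46⁻¹ ≡ 51 (mod 67) since 46·51 = 2346 ≡ 1, so λ ≡ 63·51 ≡ 64.
  x = λ² - 60 - 60 = 4096 - 120 ≡ 23; y = λ·(60 - 23) - 23 ≡ 0. → (23, 0)

(23, 0)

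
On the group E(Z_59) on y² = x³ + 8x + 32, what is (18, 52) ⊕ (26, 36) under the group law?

(18, 52) + (26, 36). λ = (36 - 52)/(26 - 18) ≡ 43/8 mod 59. 8⁻¹ ≡ 37 (mod 59), so λ ≡ 57.
  x = λ² - 18 - 26 = 3249 - 44 ≡ 19; y = λ·(18 - 19) - 52 ≡ 9. → (19, 9)

(19, 9)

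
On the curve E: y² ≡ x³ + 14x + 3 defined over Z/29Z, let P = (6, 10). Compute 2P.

(11, 3)

tangent at (6, 10): λ = (3·6² + 14)/(2·10) ≡ 6/20. 20⁻¹ ≡ 16 (mod 29) since 20·16 = 320 ≡ 1, so λ ≡ 6·16 ≡ 9.
  x = λ² - 6 - 6 = 81 - 12 ≡ 11; y = λ·(6 - 11) - 10 ≡ 3. → (11, 3)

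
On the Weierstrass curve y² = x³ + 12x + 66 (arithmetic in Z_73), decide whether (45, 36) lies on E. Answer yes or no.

no

y² = 36² ≡ 55; x³ + 12x + 66 = 91731 ≡ 43 (mod 73). 55 ≠ 43.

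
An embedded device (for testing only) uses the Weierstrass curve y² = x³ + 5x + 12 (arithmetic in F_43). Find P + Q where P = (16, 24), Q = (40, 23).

(16, 24) + (40, 23). λ = (23 - 24)/(40 - 16) ≡ 42/24 mod 43. 24⁻¹ ≡ 9 (mod 43), so λ ≡ 34.
  x = λ² - 16 - 40 = 1156 - 56 ≡ 25; y = λ·(16 - 25) - 24 ≡ 14. → (25, 14)

(25, 14)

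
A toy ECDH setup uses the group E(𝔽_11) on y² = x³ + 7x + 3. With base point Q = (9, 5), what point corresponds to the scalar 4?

(5, 8)

Repeated addition: build up to 4Q.
2Q: tangent at (9, 5): λ = (3·9² + 7)/(2·5) ≡ 8/10. 10⁻¹ ≡ 10 (mod 11) since 10·10 = 100 ≡ 1, so λ ≡ 8·10 ≡ 3.
  x = λ² - 9 - 9 = 9 - 18 ≡ 2; y = λ·(9 - 2) - 5 ≡ 5. → (2, 5)
3Q: (2, 5) + (9, 5). λ = (5 - 5)/(9 - 2) ≡ 0/7 mod 11. 7⁻¹ ≡ 8 (mod 11), so λ ≡ 0.
  x = λ² - 2 - 9 = 0 - 11 ≡ 0; y = λ·(2 - 0) - 5 ≡ 6. → (0, 6)
4Q: (0, 6) + (9, 5). λ = (5 - 6)/(9 - 0) ≡ 10/9 mod 11. 9⁻¹ ≡ 5 (mod 11) since 9·5 = 45 ≡ 1, so λ ≡ 6.
  x = λ² - 0 - 9 = 36 - 9 ≡ 5; y = λ·(0 - 5) - 6 ≡ 8. → (5, 8)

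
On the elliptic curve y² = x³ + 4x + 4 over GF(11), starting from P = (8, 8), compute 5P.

(2, 3)

Repeated addition: build up to 5P.
2P: tangent at (8, 8): λ = (3·8² + 4)/(2·8) ≡ 9/5. 5⁻¹ ≡ 9 (mod 11), so λ ≡ 9·9 ≡ 4.
  x = λ² - 8 - 8 = 16 - 16 ≡ 0; y = λ·(8 - 0) - 8 ≡ 2. → (0, 2)
3P: (0, 2) + (8, 8). λ = (8 - 2)/(8 - 0) ≡ 6/8 mod 11. 8⁻¹ ≡ 7 (mod 11), so λ ≡ 9.
  x = λ² - 0 - 8 = 81 - 8 ≡ 7; y = λ·(0 - 7) - 2 ≡ 1. → (7, 1)
4P: (7, 1) + (8, 8). λ = (8 - 1)/(8 - 7) ≡ 7/1 mod 11. 1⁻¹ ≡ 1 (mod 11) since 1·1 = 1 ≡ 1, so λ ≡ 7.
  x = λ² - 7 - 8 = 49 - 15 ≡ 1; y = λ·(7 - 1) - 1 ≡ 8. → (1, 8)
5P: (1, 8) + (8, 8). λ = (8 - 8)/(8 - 1) ≡ 0/7 mod 11. 7⁻¹ ≡ 8 (mod 11), so λ ≡ 0.
  x = λ² - 1 - 8 = 0 - 9 ≡ 2; y = λ·(1 - 2) - 8 ≡ 3. → (2, 3)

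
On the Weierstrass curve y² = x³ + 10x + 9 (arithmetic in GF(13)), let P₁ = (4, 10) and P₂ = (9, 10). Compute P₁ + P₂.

(4, 10) + (9, 10). λ = (10 - 10)/(9 - 4) ≡ 0/5 mod 13. 5⁻¹ ≡ 8 (mod 13), so λ ≡ 0.
  x = λ² - 4 - 9 = 0 - 13 ≡ 0; y = λ·(4 - 0) - 10 ≡ 3. → (0, 3)

(0, 3)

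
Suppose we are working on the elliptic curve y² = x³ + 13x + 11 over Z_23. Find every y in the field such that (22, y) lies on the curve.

none

x³ + 13x + 11 = 10945 ≡ 20 (mod 23).
20 is a non-residue mod 23; no y exists.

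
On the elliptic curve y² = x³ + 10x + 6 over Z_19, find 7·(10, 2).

Write G = (10, 2).
Double-and-add on 7 = (111)₂. Start with G = (10, 2) for the leading 1-bit.
double: tangent at (10, 2): λ = (3·10² + 10)/(2·2) ≡ 6/4. 4⁻¹ ≡ 5 (mod 19) since 4·5 = 20 ≡ 1, so λ ≡ 6·5 ≡ 11.
  x = λ² - 10 - 10 = 121 - 20 ≡ 6; y = λ·(10 - 6) - 2 ≡ 4. → (6, 4)
add G: (6, 4) + (10, 2). λ = (2 - 4)/(10 - 6) ≡ 17/4 mod 19. 4⁻¹ ≡ 5 (mod 19) since 4·5 = 20 ≡ 1, so λ ≡ 9.
  x = λ² - 6 - 10 = 81 - 16 ≡ 8; y = λ·(6 - 8) - 4 ≡ 16. → (8, 16)
double: tangent at (8, 16): λ = (3·8² + 10)/(2·16) ≡ 12/13. 13⁻¹ ≡ 3 (mod 19), so λ ≡ 12·3 ≡ 17.
  x = λ² - 8 - 8 = 289 - 16 ≡ 7; y = λ·(8 - 7) - 16 ≡ 1. → (7, 1)
add G: (7, 1) + (10, 2). λ = (2 - 1)/(10 - 7) ≡ 1/3 mod 19. 3⁻¹ ≡ 13 (mod 19), so λ ≡ 13.
  x = λ² - 7 - 10 = 169 - 17 ≡ 0; y = λ·(7 - 0) - 1 ≡ 14. → (0, 14)

(0, 14)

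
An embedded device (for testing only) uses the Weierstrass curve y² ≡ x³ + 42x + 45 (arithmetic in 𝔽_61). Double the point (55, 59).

(0, 44)

tangent at (55, 59): λ = (3·55² + 42)/(2·59) ≡ 28/57. 57⁻¹ ≡ 15 (mod 61), so λ ≡ 28·15 ≡ 54.
  x = λ² - 55 - 55 = 2916 - 110 ≡ 0; y = λ·(55 - 0) - 59 ≡ 44. → (0, 44)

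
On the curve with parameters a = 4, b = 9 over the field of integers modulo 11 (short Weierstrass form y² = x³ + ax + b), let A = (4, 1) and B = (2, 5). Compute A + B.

(9, 9)

(4, 1) + (2, 5). λ = (5 - 1)/(2 - 4) ≡ 4/9 mod 11. 9⁻¹ ≡ 5 (mod 11), so λ ≡ 9.
  x = λ² - 4 - 2 = 81 - 6 ≡ 9; y = λ·(4 - 9) - 1 ≡ 9. → (9, 9)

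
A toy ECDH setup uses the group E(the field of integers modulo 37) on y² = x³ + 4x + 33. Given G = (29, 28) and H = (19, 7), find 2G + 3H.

(36, 19)

First 2G:
Repeated addition: build up to 2G.
2G: tangent at (29, 28): λ = (3·29² + 4)/(2·28) ≡ 11/19. 19⁻¹ ≡ 2 (mod 37), so λ ≡ 11·2 ≡ 22.
  x = λ² - 29 - 29 = 484 - 58 ≡ 19; y = λ·(29 - 19) - 28 ≡ 7. → (19, 7)
2G = (19, 7).
Next 3H:
Repeated addition: build up to 3H.
2H: tangent at (19, 7): λ = (3·19² + 4)/(2·7) ≡ 14/14. 14⁻¹ ≡ 8 (mod 37) since 14·8 = 112 ≡ 1, so λ ≡ 14·8 ≡ 1.
  x = λ² - 19 - 19 = 1 - 38 ≡ 0; y = λ·(19 - 0) - 7 ≡ 12. → (0, 12)
3H: (0, 12) + (19, 7). λ = (7 - 12)/(19 - 0) ≡ 32/19 mod 37. 19⁻¹ ≡ 2 (mod 37) since 19·2 = 38 ≡ 1, so λ ≡ 27.
  x = λ² - 0 - 19 = 729 - 19 ≡ 7; y = λ·(0 - 7) - 12 ≡ 21. → (7, 21)
3H = (7, 21).
Finally 2G + 3H:
(19, 7) + (7, 21). λ = (21 - 7)/(7 - 19) ≡ 14/25 mod 37. 25⁻¹ ≡ 3 (mod 37) since 25·3 = 75 ≡ 1, so λ ≡ 5.
  x = λ² - 19 - 7 = 25 - 26 ≡ 36; y = λ·(19 - 36) - 7 ≡ 19. → (36, 19)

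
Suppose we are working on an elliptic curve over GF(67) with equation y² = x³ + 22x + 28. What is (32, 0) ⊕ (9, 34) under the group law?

(14, 20)

(32, 0) + (9, 34). λ = (34 - 0)/(9 - 32) ≡ 34/44 mod 67. 44⁻¹ ≡ 32 (mod 67), so λ ≡ 16.
  x = λ² - 32 - 9 = 256 - 41 ≡ 14; y = λ·(32 - 14) - 0 ≡ 20. → (14, 20)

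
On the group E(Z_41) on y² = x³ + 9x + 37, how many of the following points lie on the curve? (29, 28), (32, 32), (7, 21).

(29, 28): 28² ≡ 5, rhs ≡ 5 → on.
(32, 32): 32² ≡ 40, rhs ≡ 6 → off.
(7, 21): 21² ≡ 31, rhs ≡ 33 → off.

1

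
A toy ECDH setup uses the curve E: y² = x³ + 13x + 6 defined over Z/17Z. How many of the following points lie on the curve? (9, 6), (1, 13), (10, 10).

(9, 6): 6² ≡ 2, rhs ≡ 2 → on.
(1, 13): 13² ≡ 16, rhs ≡ 3 → off.
(10, 10): 10² ≡ 15, rhs ≡ 14 → off.

1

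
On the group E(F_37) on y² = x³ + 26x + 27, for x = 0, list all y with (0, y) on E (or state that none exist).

x³ + 26x + 27 = 27 ≡ 27 (mod 37).
Square roots of 27 mod 37: 8 and 29 (since 8² = 64 ≡ 27).

8, 29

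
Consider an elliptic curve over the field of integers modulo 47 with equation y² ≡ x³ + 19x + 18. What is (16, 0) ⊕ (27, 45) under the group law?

(16, 0) + (27, 45). λ = (45 - 0)/(27 - 16) ≡ 45/11 mod 47. 11⁻¹ ≡ 30 (mod 47) since 11·30 = 330 ≡ 1, so λ ≡ 34.
  x = λ² - 16 - 27 = 1156 - 43 ≡ 32; y = λ·(16 - 32) - 0 ≡ 20. → (32, 20)

(32, 20)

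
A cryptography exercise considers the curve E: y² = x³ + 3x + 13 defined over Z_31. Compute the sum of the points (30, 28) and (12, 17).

(30, 28) + (12, 17). λ = (17 - 28)/(12 - 30) ≡ 20/13 mod 31. 13⁻¹ ≡ 12 (mod 31), so λ ≡ 23.
  x = λ² - 30 - 12 = 529 - 42 ≡ 22; y = λ·(30 - 22) - 28 ≡ 1. → (22, 1)

(22, 1)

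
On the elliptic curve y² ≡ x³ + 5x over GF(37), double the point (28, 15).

(25, 32)

tangent at (28, 15): λ = (3·28² + 5)/(2·15) ≡ 26/30. 30⁻¹ ≡ 21 (mod 37), so λ ≡ 26·21 ≡ 28.
  x = λ² - 28 - 28 = 784 - 56 ≡ 25; y = λ·(28 - 25) - 15 ≡ 32. → (25, 32)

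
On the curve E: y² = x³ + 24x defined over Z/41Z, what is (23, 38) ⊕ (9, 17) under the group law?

(1, 36)

(23, 38) + (9, 17). λ = (17 - 38)/(9 - 23) ≡ 20/27 mod 41. 27⁻¹ ≡ 38 (mod 41), so λ ≡ 22.
  x = λ² - 23 - 9 = 484 - 32 ≡ 1; y = λ·(23 - 1) - 38 ≡ 36. → (1, 36)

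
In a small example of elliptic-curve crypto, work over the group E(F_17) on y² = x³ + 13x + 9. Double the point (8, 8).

tangent at (8, 8): λ = (3·8² + 13)/(2·8) ≡ 1/16. 16⁻¹ ≡ 16 (mod 17) since 16·16 = 256 ≡ 1, so λ ≡ 1·16 ≡ 16.
  x = λ² - 8 - 8 = 256 - 16 ≡ 2; y = λ·(8 - 2) - 8 ≡ 3. → (2, 3)

(2, 3)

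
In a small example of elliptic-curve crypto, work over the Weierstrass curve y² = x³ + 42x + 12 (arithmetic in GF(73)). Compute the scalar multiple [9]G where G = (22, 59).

(19, 2)

Repeated addition: build up to 9G.
2G: tangent at (22, 59): λ = (3·22² + 42)/(2·59) ≡ 34/45. 45⁻¹ ≡ 13 (mod 73), so λ ≡ 34·13 ≡ 4.
  x = λ² - 22 - 22 = 16 - 44 ≡ 45; y = λ·(22 - 45) - 59 ≡ 68. → (45, 68)
3G: (45, 68) + (22, 59). λ = (59 - 68)/(22 - 45) ≡ 64/50 mod 73. 50⁻¹ ≡ 19 (mod 73), so λ ≡ 48.
  x = λ² - 45 - 22 = 2304 - 67 ≡ 47; y = λ·(45 - 47) - 68 ≡ 55. → (47, 55)
4G: (47, 55) + (22, 59). λ = (59 - 55)/(22 - 47) ≡ 4/48 mod 73. 48⁻¹ ≡ 35 (mod 73), so λ ≡ 67.
  x = λ² - 47 - 22 = 4489 - 69 ≡ 40; y = λ·(47 - 40) - 55 ≡ 49. → (40, 49)
5G: (40, 49) + (22, 59). λ = (59 - 49)/(22 - 40) ≡ 10/55 mod 73. 55⁻¹ ≡ 4 (mod 73) since 55·4 = 220 ≡ 1, so λ ≡ 40.
  x = λ² - 40 - 22 = 1600 - 62 ≡ 5; y = λ·(40 - 5) - 49 ≡ 37. → (5, 37)
6G: (5, 37) + (22, 59). λ = (59 - 37)/(22 - 5) ≡ 22/17 mod 73. 17⁻¹ ≡ 43 (mod 73) since 17·43 = 731 ≡ 1, so λ ≡ 70.
  x = λ² - 5 - 22 = 4900 - 27 ≡ 55; y = λ·(5 - 55) - 37 ≡ 40. → (55, 40)
7G: (55, 40) + (22, 59). λ = (59 - 40)/(22 - 55) ≡ 19/40 mod 73. 40⁻¹ ≡ 42 (mod 73), so λ ≡ 68.
  x = λ² - 55 - 22 = 4624 - 77 ≡ 21; y = λ·(55 - 21) - 40 ≡ 9. → (21, 9)
8G: (21, 9) + (22, 59). λ = (59 - 9)/(22 - 21) ≡ 50/1 mod 73. 1⁻¹ ≡ 1 (mod 73) since 1·1 = 1 ≡ 1, so λ ≡ 50.
  x = λ² - 21 - 22 = 2500 - 43 ≡ 48; y = λ·(21 - 48) - 9 ≡ 28. → (48, 28)
9G: (48, 28) + (22, 59). λ = (59 - 28)/(22 - 48) ≡ 31/47 mod 73. 47⁻¹ ≡ 14 (mod 73), so λ ≡ 69.
  x = λ² - 48 - 22 = 4761 - 70 ≡ 19; y = λ·(48 - 19) - 28 ≡ 2. → (19, 2)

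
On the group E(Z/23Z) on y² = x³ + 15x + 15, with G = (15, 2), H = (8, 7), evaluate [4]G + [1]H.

(15, 2)

First 4G:
Repeated addition: build up to 4G.
2G: tangent at (15, 2): λ = (3·15² + 15)/(2·2) ≡ 0/4. 4⁻¹ ≡ 6 (mod 23) since 4·6 = 24 ≡ 1, so λ ≡ 0·6 ≡ 0.
  x = λ² - 15 - 15 = 0 - 30 ≡ 16; y = λ·(15 - 16) - 2 ≡ 21. → (16, 21)
3G: (16, 21) + (15, 2). λ = (2 - 21)/(15 - 16) ≡ 4/22 mod 23. 22⁻¹ ≡ 22 (mod 23), so λ ≡ 19.
  x = λ² - 16 - 15 = 361 - 31 ≡ 8; y = λ·(16 - 8) - 21 ≡ 16. → (8, 16)
4G: (8, 16) + (15, 2). λ = (2 - 16)/(15 - 8) ≡ 9/7 mod 23. 7⁻¹ ≡ 10 (mod 23), so λ ≡ 21.
  x = λ² - 8 - 15 = 441 - 23 ≡ 4; y = λ·(8 - 4) - 16 ≡ 22. → (4, 22)
4G = (4, 22).
Finally 4G + H:
(4, 22) + (8, 7). λ = (7 - 22)/(8 - 4) ≡ 8/4 mod 23. 4⁻¹ ≡ 6 (mod 23) since 4·6 = 24 ≡ 1, so λ ≡ 2.
  x = λ² - 4 - 8 = 4 - 12 ≡ 15; y = λ·(4 - 15) - 22 ≡ 2. → (15, 2)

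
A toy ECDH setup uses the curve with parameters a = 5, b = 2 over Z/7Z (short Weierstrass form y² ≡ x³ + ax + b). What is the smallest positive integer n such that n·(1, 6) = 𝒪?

9

2P: tangent at (1, 6): λ = (3·1² + 5)/(2·6) ≡ 1/5. 5⁻¹ ≡ 3 (mod 7), so λ ≡ 1·3 ≡ 3.
  x = λ² - 1 - 1 = 9 - 2 ≡ 0; y = λ·(1 - 0) - 6 ≡ 4. → (0, 4)
3P: (0, 4) + (1, 6). λ = (6 - 4)/(1 - 0) ≡ 2/1 mod 7. 1⁻¹ ≡ 1 (mod 7) since 1·1 = 1 ≡ 1, so λ ≡ 2.
  x = λ² - 0 - 1 = 4 - 1 ≡ 3; y = λ·(0 - 3) - 4 ≡ 4. → (3, 4)
4P: (3, 4) + (1, 6). λ = (6 - 4)/(1 - 3) ≡ 2/5 mod 7. 5⁻¹ ≡ 3 (mod 7) since 5·3 = 15 ≡ 1, so λ ≡ 6.
  x = λ² - 3 - 1 = 36 - 4 ≡ 4; y = λ·(3 - 4) - 4 ≡ 4. → (4, 4)
5P: (4, 4) + (1, 6). λ = (6 - 4)/(1 - 4) ≡ 2/4 mod 7. 4⁻¹ ≡ 2 (mod 7), so λ ≡ 4.
  x = λ² - 4 - 1 = 16 - 5 ≡ 4; y = λ·(4 - 4) - 4 ≡ 3. → (4, 3)
6P: (4, 3) + (1, 6). λ = (6 - 3)/(1 - 4) ≡ 3/4 mod 7. 4⁻¹ ≡ 2 (mod 7), so λ ≡ 6.
  x = λ² - 4 - 1 = 36 - 5 ≡ 3; y = λ·(4 - 3) - 3 ≡ 3. → (3, 3)
7P: (3, 3) + (1, 6). λ = (6 - 3)/(1 - 3) ≡ 3/5 mod 7. 5⁻¹ ≡ 3 (mod 7), so λ ≡ 2.
  x = λ² - 3 - 1 = 4 - 4 ≡ 0; y = λ·(3 - 0) - 3 ≡ 3. → (0, 3)
8P: (0, 3) + (1, 6). λ = (6 - 3)/(1 - 0) ≡ 3/1 mod 7. 1⁻¹ ≡ 1 (mod 7) since 1·1 = 1 ≡ 1, so λ ≡ 3.
  x = λ² - 0 - 1 = 9 - 1 ≡ 1; y = λ·(0 - 1) - 3 ≡ 1. → (1, 1)
9P: (1, 1) + (1, 6): same x and y₁ ≡ -y₂, so the sum is 𝒪.
9P = 𝒪, so the order is 9.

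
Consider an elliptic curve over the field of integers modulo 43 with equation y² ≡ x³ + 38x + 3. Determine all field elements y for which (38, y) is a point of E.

none

x³ + 38x + 3 = 56319 ≡ 32 (mod 43).
32 is a non-residue mod 43; no y exists.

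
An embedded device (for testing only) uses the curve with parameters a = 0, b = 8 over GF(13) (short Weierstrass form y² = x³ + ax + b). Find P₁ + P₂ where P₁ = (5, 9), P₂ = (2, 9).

(6, 4)

(5, 9) + (2, 9). λ = (9 - 9)/(2 - 5) ≡ 0/10 mod 13. 10⁻¹ ≡ 4 (mod 13) since 10·4 = 40 ≡ 1, so λ ≡ 0.
  x = λ² - 5 - 2 = 0 - 7 ≡ 6; y = λ·(5 - 6) - 9 ≡ 4. → (6, 4)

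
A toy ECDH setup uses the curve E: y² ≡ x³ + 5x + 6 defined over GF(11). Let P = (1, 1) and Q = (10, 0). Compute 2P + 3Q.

First 2P:
Repeated addition: build up to 2P.
2P: tangent at (1, 1): λ = (3·1² + 5)/(2·1) ≡ 8/2. 2⁻¹ ≡ 6 (mod 11), so λ ≡ 8·6 ≡ 4.
  x = λ² - 1 - 1 = 16 - 2 ≡ 3; y = λ·(1 - 3) - 1 ≡ 2. → (3, 2)
2P = (3, 2).
Next 3Q:
Repeated addition: build up to 3Q.
2Q: (10, 0) + (10, 0): same x and y₁ ≡ -y₂, so the sum is O.
3Q: O + (10, 0) = (10, 0) (identity).
3Q = (10, 0).
Finally 2P + 3Q:
(3, 2) + (10, 0). λ = (0 - 2)/(10 - 3) ≡ 9/7 mod 11. 7⁻¹ ≡ 8 (mod 11) since 7·8 = 56 ≡ 1, so λ ≡ 6.
  x = λ² - 3 - 10 = 36 - 13 ≡ 1; y = λ·(3 - 1) - 2 ≡ 10. → (1, 10)

(1, 10)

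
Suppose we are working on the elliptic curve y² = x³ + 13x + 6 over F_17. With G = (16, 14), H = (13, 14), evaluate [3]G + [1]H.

First 3G:
Repeated addition: build up to 3G.
2G: tangent at (16, 14): λ = (3·16² + 13)/(2·14) ≡ 16/11. 11⁻¹ ≡ 14 (mod 17) since 11·14 = 154 ≡ 1, so λ ≡ 16·14 ≡ 3.
  x = λ² - 16 - 16 = 9 - 32 ≡ 11; y = λ·(16 - 11) - 14 ≡ 1. → (11, 1)
3G: (11, 1) + (16, 14). λ = (14 - 1)/(16 - 11) ≡ 13/5 mod 17. 5⁻¹ ≡ 7 (mod 17), so λ ≡ 6.
  x = λ² - 11 - 16 = 36 - 27 ≡ 9; y = λ·(11 - 9) - 1 ≡ 11. → (9, 11)
3G = (9, 11).
Finally 3G + H:
(9, 11) + (13, 14). λ = (14 - 11)/(13 - 9) ≡ 3/4 mod 17. 4⁻¹ ≡ 13 (mod 17), so λ ≡ 5.
  x = λ² - 9 - 13 = 25 - 22 ≡ 3; y = λ·(9 - 3) - 11 ≡ 2. → (3, 2)

(3, 2)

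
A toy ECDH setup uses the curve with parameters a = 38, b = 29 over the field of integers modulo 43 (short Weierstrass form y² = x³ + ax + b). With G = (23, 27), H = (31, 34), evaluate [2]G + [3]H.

First 2G:
Repeated addition: build up to 2G.
2G: tangent at (23, 27): λ = (3·23² + 38)/(2·27) ≡ 34/11. 11⁻¹ ≡ 4 (mod 43), so λ ≡ 34·4 ≡ 7.
  x = λ² - 23 - 23 = 49 - 46 ≡ 3; y = λ·(23 - 3) - 27 ≡ 27. → (3, 27)
2G = (3, 27).
Next 3H:
Repeated addition: build up to 3H.
2H: tangent at (31, 34): λ = (3·31² + 38)/(2·34) ≡ 40/25. 25⁻¹ ≡ 31 (mod 43), so λ ≡ 40·31 ≡ 36.
  x = λ² - 31 - 31 = 1296 - 62 ≡ 30; y = λ·(31 - 30) - 34 ≡ 2. → (30, 2)
3H: (30, 2) + (31, 34). λ = (34 - 2)/(31 - 30) ≡ 32/1 mod 43. 1⁻¹ ≡ 1 (mod 43), so λ ≡ 32.
  x = λ² - 30 - 31 = 1024 - 61 ≡ 17; y = λ·(30 - 17) - 2 ≡ 27. → (17, 27)
3H = (17, 27).
Finally 2G + 3H:
(3, 27) + (17, 27). λ = (27 - 27)/(17 - 3) ≡ 0/14 mod 43. 14⁻¹ ≡ 40 (mod 43), so λ ≡ 0.
  x = λ² - 3 - 17 = 0 - 20 ≡ 23; y = λ·(3 - 23) - 27 ≡ 16. → (23, 16)

(23, 16)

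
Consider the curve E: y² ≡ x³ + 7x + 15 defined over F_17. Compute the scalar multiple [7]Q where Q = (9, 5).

(6, 16)

Repeated addition: build up to 7Q.
2Q: tangent at (9, 5): λ = (3·9² + 7)/(2·5) ≡ 12/10. 10⁻¹ ≡ 12 (mod 17) since 10·12 = 120 ≡ 1, so λ ≡ 12·12 ≡ 8.
  x = λ² - 9 - 9 = 64 - 18 ≡ 12; y = λ·(9 - 12) - 5 ≡ 5. → (12, 5)
3Q: (12, 5) + (9, 5). λ = (5 - 5)/(9 - 12) ≡ 0/14 mod 17. 14⁻¹ ≡ 11 (mod 17) since 14·11 = 154 ≡ 1, so λ ≡ 0.
  x = λ² - 12 - 9 = 0 - 21 ≡ 13; y = λ·(12 - 13) - 5 ≡ 12. → (13, 12)
4Q: (13, 12) + (9, 5). λ = (5 - 12)/(9 - 13) ≡ 10/13 mod 17. 13⁻¹ ≡ 4 (mod 17), so λ ≡ 6.
  x = λ² - 13 - 9 = 36 - 22 ≡ 14; y = λ·(13 - 14) - 12 ≡ 16. → (14, 16)
5Q: (14, 16) + (9, 5). λ = (5 - 16)/(9 - 14) ≡ 6/12 mod 17. 12⁻¹ ≡ 10 (mod 17), so λ ≡ 9.
  x = λ² - 14 - 9 = 81 - 23 ≡ 7; y = λ·(14 - 7) - 16 ≡ 13. → (7, 13)
6Q: (7, 13) + (9, 5). λ = (5 - 13)/(9 - 7) ≡ 9/2 mod 17. 2⁻¹ ≡ 9 (mod 17), so λ ≡ 13.
  x = λ² - 7 - 9 = 169 - 16 ≡ 0; y = λ·(7 - 0) - 13 ≡ 10. → (0, 10)
7Q: (0, 10) + (9, 5). λ = (5 - 10)/(9 - 0) ≡ 12/9 mod 17. 9⁻¹ ≡ 2 (mod 17) since 9·2 = 18 ≡ 1, so λ ≡ 7.
  x = λ² - 0 - 9 = 49 - 9 ≡ 6; y = λ·(0 - 6) - 10 ≡ 16. → (6, 16)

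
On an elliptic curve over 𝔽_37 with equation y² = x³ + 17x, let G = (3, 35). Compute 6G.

(11, 1)

Double-and-add on 6 = (110)₂. Start with G = (3, 35) for the leading 1-bit.
double: tangent at (3, 35): λ = (3·3² + 17)/(2·35) ≡ 7/33. 33⁻¹ ≡ 9 (mod 37), so λ ≡ 7·9 ≡ 26.
  x = λ² - 3 - 3 = 676 - 6 ≡ 4; y = λ·(3 - 4) - 35 ≡ 13. → (4, 13)
add G: (4, 13) + (3, 35). λ = (35 - 13)/(3 - 4) ≡ 22/36 mod 37. 36⁻¹ ≡ 36 (mod 37) since 36·36 = 1296 ≡ 1, so λ ≡ 15.
  x = λ² - 4 - 3 = 225 - 7 ≡ 33; y = λ·(4 - 33) - 13 ≡ 33. → (33, 33)
double: tangent at (33, 33): λ = (3·33² + 17)/(2·33) ≡ 28/29. 29⁻¹ ≡ 23 (mod 37) since 29·23 = 667 ≡ 1, so λ ≡ 28·23 ≡ 15.
  x = λ² - 33 - 33 = 225 - 66 ≡ 11; y = λ·(33 - 11) - 33 ≡ 1. → (11, 1)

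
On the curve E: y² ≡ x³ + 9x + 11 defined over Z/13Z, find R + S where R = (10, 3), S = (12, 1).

(5, 5)

(10, 3) + (12, 1). λ = (1 - 3)/(12 - 10) ≡ 11/2 mod 13. 2⁻¹ ≡ 7 (mod 13), so λ ≡ 12.
  x = λ² - 10 - 12 = 144 - 22 ≡ 5; y = λ·(10 - 5) - 3 ≡ 5. → (5, 5)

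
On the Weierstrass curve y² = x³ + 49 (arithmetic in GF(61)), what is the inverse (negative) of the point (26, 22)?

-(26, 22) = (26, -22 mod 61) = (26, 39).

(26, 39)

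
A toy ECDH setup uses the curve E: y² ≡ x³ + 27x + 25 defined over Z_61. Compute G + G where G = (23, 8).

(60, 34)

tangent at (23, 8): λ = (3·23² + 27)/(2·8) ≡ 28/16. 16⁻¹ ≡ 42 (mod 61) since 16·42 = 672 ≡ 1, so λ ≡ 28·42 ≡ 17.
  x = λ² - 23 - 23 = 289 - 46 ≡ 60; y = λ·(23 - 60) - 8 ≡ 34. → (60, 34)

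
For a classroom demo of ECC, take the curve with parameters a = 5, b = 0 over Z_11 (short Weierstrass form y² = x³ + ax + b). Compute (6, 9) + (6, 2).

The two points share x = 6 and their y-coordinates satisfy 9 + 2 ≡ 0 (mod 11), so they are inverses. Their sum is O.

O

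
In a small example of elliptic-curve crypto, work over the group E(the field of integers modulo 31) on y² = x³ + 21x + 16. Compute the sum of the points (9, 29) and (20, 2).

(9, 29) + (20, 2). λ = (2 - 29)/(20 - 9) ≡ 4/11 mod 31. 11⁻¹ ≡ 17 (mod 31), so λ ≡ 6.
  x = λ² - 9 - 20 = 36 - 29 ≡ 7; y = λ·(9 - 7) - 29 ≡ 14. → (7, 14)

(7, 14)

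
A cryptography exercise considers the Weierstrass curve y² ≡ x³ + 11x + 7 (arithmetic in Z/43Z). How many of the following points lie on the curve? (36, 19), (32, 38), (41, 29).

(36, 19): 19² ≡ 17, rhs ≡ 17 → on.
(32, 38): 38² ≡ 25, rhs ≡ 17 → off.
(41, 29): 29² ≡ 24, rhs ≡ 20 → off.

1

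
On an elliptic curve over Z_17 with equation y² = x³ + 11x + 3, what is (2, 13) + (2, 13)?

(4, 14)

tangent at (2, 13): λ = (3·2² + 11)/(2·13) ≡ 6/9. 9⁻¹ ≡ 2 (mod 17), so λ ≡ 6·2 ≡ 12.
  x = λ² - 2 - 2 = 144 - 4 ≡ 4; y = λ·(2 - 4) - 13 ≡ 14. → (4, 14)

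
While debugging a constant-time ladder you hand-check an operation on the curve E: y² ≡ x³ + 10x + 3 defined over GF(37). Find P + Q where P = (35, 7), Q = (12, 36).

(35, 7) + (12, 36). λ = (36 - 7)/(12 - 35) ≡ 29/14 mod 37. 14⁻¹ ≡ 8 (mod 37), so λ ≡ 10.
  x = λ² - 35 - 12 = 100 - 47 ≡ 16; y = λ·(35 - 16) - 7 ≡ 35. → (16, 35)

(16, 35)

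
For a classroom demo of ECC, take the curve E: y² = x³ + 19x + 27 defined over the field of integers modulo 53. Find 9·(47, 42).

(34, 11)

Write Q = (47, 42).
Repeated addition: build up to 9Q.
2Q: tangent at (47, 42): λ = (3·47² + 19)/(2·42) ≡ 21/31. 31⁻¹ ≡ 12 (mod 53), so λ ≡ 21·12 ≡ 40.
  x = λ² - 47 - 47 = 1600 - 94 ≡ 22; y = λ·(47 - 22) - 42 ≡ 4. → (22, 4)
3Q: (22, 4) + (47, 42). λ = (42 - 4)/(47 - 22) ≡ 38/25 mod 53. 25⁻¹ ≡ 17 (mod 53), so λ ≡ 10.
  x = λ² - 22 - 47 = 100 - 69 ≡ 31; y = λ·(22 - 31) - 4 ≡ 12. → (31, 12)
4Q: (31, 12) + (47, 42). λ = (42 - 12)/(47 - 31) ≡ 30/16 mod 53. 16⁻¹ ≡ 10 (mod 53), so λ ≡ 35.
  x = λ² - 31 - 47 = 1225 - 78 ≡ 34; y = λ·(31 - 34) - 12 ≡ 42. → (34, 42)
5Q: (34, 42) + (47, 42). λ = (42 - 42)/(47 - 34) ≡ 0/13 mod 53. 13⁻¹ ≡ 49 (mod 53), so λ ≡ 0.
  x = λ² - 34 - 47 = 0 - 81 ≡ 25; y = λ·(34 - 25) - 42 ≡ 11. → (25, 11)
6Q: (25, 11) + (47, 42). λ = (42 - 11)/(47 - 25) ≡ 31/22 mod 53. 22⁻¹ ≡ 41 (mod 53) since 22·41 = 902 ≡ 1, so λ ≡ 52.
  x = λ² - 25 - 47 = 2704 - 72 ≡ 35; y = λ·(25 - 35) - 11 ≡ 52. → (35, 52)
7Q: (35, 52) + (47, 42). λ = (42 - 52)/(47 - 35) ≡ 43/12 mod 53. 12⁻¹ ≡ 31 (mod 53), so λ ≡ 8.
  x = λ² - 35 - 47 = 64 - 82 ≡ 35; y = λ·(35 - 35) - 52 ≡ 1. → (35, 1)
8Q: (35, 1) + (47, 42). λ = (42 - 1)/(47 - 35) ≡ 41/12 mod 53. 12⁻¹ ≡ 31 (mod 53) since 12·31 = 372 ≡ 1, so λ ≡ 52.
  x = λ² - 35 - 47 = 2704 - 82 ≡ 25; y = λ·(35 - 25) - 1 ≡ 42. → (25, 42)
9Q: (25, 42) + (47, 42). λ = (42 - 42)/(47 - 25) ≡ 0/22 mod 53. 22⁻¹ ≡ 41 (mod 53), so λ ≡ 0.
  x = λ² - 25 - 47 = 0 - 72 ≡ 34; y = λ·(25 - 34) - 42 ≡ 11. → (34, 11)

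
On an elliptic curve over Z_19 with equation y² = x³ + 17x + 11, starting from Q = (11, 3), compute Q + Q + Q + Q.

Double-and-add on 4 = (100)₂. Start with Q = (11, 3) for the leading 1-bit.
double: tangent at (11, 3): λ = (3·11² + 17)/(2·3) ≡ 0/6. 6⁻¹ ≡ 16 (mod 19), so λ ≡ 0·16 ≡ 0.
  x = λ² - 11 - 11 = 0 - 22 ≡ 16; y = λ·(11 - 16) - 3 ≡ 16. → (16, 16)
double: tangent at (16, 16): λ = (3·16² + 17)/(2·16) ≡ 6/13. 13⁻¹ ≡ 3 (mod 19) since 13·3 = 39 ≡ 1, so λ ≡ 6·3 ≡ 18.
  x = λ² - 16 - 16 = 324 - 32 ≡ 7; y = λ·(16 - 7) - 16 ≡ 13. → (7, 13)

(7, 13)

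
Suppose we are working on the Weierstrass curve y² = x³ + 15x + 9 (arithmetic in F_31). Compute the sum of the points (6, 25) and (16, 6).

(6, 25) + (16, 6). λ = (6 - 25)/(16 - 6) ≡ 12/10 mod 31. 10⁻¹ ≡ 28 (mod 31) since 10·28 = 280 ≡ 1, so λ ≡ 26.
  x = λ² - 6 - 16 = 676 - 22 ≡ 3; y = λ·(6 - 3) - 25 ≡ 22. → (3, 22)

(3, 22)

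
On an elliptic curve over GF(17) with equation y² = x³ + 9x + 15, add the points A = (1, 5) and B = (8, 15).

(9, 3)

(1, 5) + (8, 15). λ = (15 - 5)/(8 - 1) ≡ 10/7 mod 17. 7⁻¹ ≡ 5 (mod 17), so λ ≡ 16.
  x = λ² - 1 - 8 = 256 - 9 ≡ 9; y = λ·(1 - 9) - 5 ≡ 3. → (9, 3)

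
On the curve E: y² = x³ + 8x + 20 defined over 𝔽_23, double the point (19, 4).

(11, 6)

tangent at (19, 4): λ = (3·19² + 8)/(2·4) ≡ 10/8. 8⁻¹ ≡ 3 (mod 23) since 8·3 = 24 ≡ 1, so λ ≡ 10·3 ≡ 7.
  x = λ² - 19 - 19 = 49 - 38 ≡ 11; y = λ·(19 - 11) - 4 ≡ 6. → (11, 6)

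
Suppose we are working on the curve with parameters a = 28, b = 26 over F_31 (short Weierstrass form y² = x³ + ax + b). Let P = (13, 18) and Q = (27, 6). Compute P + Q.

(13, 18) + (27, 6). λ = (6 - 18)/(27 - 13) ≡ 19/14 mod 31. 14⁻¹ ≡ 20 (mod 31) since 14·20 = 280 ≡ 1, so λ ≡ 8.
  x = λ² - 13 - 27 = 64 - 40 ≡ 24; y = λ·(13 - 24) - 18 ≡ 18. → (24, 18)

(24, 18)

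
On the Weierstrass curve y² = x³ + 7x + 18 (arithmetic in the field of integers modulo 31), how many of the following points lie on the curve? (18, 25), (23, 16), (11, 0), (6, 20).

3

(18, 25): 25² ≡ 5, rhs ≡ 24 → off.
(23, 16): 16² ≡ 8, rhs ≡ 8 → on.
(11, 0): 0² ≡ 0, rhs ≡ 0 → on.
(6, 20): 20² ≡ 28, rhs ≡ 28 → on.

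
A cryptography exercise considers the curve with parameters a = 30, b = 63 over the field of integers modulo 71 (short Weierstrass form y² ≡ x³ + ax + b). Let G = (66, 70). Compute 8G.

(14, 48)

Double-and-add on 8 = (1000)₂. Start with G = (66, 70) for the leading 1-bit.
double: tangent at (66, 70): λ = (3·66² + 30)/(2·70) ≡ 34/69. 69⁻¹ ≡ 35 (mod 71) since 69·35 = 2415 ≡ 1, so λ ≡ 34·35 ≡ 54.
  x = λ² - 66 - 66 = 2916 - 132 ≡ 15; y = λ·(66 - 15) - 70 ≡ 57. → (15, 57)
double: tangent at (15, 57): λ = (3·15² + 30)/(2·57) ≡ 66/43. 43⁻¹ ≡ 38 (mod 71) since 43·38 = 1634 ≡ 1, so λ ≡ 66·38 ≡ 23.
  x = λ² - 15 - 15 = 529 - 30 ≡ 2; y = λ·(15 - 2) - 57 ≡ 29. → (2, 29)
double: tangent at (2, 29): λ = (3·2² + 30)/(2·29) ≡ 42/58. 58⁻¹ ≡ 60 (mod 71) since 58·60 = 3480 ≡ 1, so λ ≡ 42·60 ≡ 35.
  x = λ² - 2 - 2 = 1225 - 4 ≡ 14; y = λ·(2 - 14) - 29 ≡ 48. → (14, 48)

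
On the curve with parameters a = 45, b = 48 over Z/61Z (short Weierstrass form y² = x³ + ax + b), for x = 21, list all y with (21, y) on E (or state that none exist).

x³ + 45x + 48 = 10254 ≡ 6 (mod 61).
6 is a non-residue mod 61; no y exists.

none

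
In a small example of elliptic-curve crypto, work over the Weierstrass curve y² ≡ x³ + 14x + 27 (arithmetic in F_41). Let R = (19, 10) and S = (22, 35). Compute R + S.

(33, 10)

(19, 10) + (22, 35). λ = (35 - 10)/(22 - 19) ≡ 25/3 mod 41. 3⁻¹ ≡ 14 (mod 41), so λ ≡ 22.
  x = λ² - 19 - 22 = 484 - 41 ≡ 33; y = λ·(19 - 33) - 10 ≡ 10. → (33, 10)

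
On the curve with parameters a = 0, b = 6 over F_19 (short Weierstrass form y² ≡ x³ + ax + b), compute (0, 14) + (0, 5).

O

The two points share x = 0 and their y-coordinates satisfy 14 + 5 ≡ 0 (mod 19), so they are inverses. Their sum is the point at infinity.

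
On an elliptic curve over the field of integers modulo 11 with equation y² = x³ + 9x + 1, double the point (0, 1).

(1, 0)

tangent at (0, 1): λ = (3·0² + 9)/(2·1) ≡ 9/2. 2⁻¹ ≡ 6 (mod 11), so λ ≡ 9·6 ≡ 10.
  x = λ² - 0 - 0 = 100 - 0 ≡ 1; y = λ·(0 - 1) - 1 ≡ 0. → (1, 0)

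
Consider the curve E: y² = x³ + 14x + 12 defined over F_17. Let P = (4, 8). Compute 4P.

Repeated addition: build up to 4P.
2P: tangent at (4, 8): λ = (3·4² + 14)/(2·8) ≡ 11/16. 16⁻¹ ≡ 16 (mod 17) since 16·16 = 256 ≡ 1, so λ ≡ 11·16 ≡ 6.
  x = λ² - 4 - 4 = 36 - 8 ≡ 11; y = λ·(4 - 11) - 8 ≡ 1. → (11, 1)
3P: (11, 1) + (4, 8). λ = (8 - 1)/(4 - 11) ≡ 7/10 mod 17. 10⁻¹ ≡ 12 (mod 17) since 10·12 = 120 ≡ 1, so λ ≡ 16.
  x = λ² - 11 - 4 = 256 - 15 ≡ 3; y = λ·(11 - 3) - 1 ≡ 8. → (3, 8)
4P: (3, 8) + (4, 8). λ = (8 - 8)/(4 - 3) ≡ 0/1 mod 17. 1⁻¹ ≡ 1 (mod 17) since 1·1 = 1 ≡ 1, so λ ≡ 0.
  x = λ² - 3 - 4 = 0 - 7 ≡ 10; y = λ·(3 - 10) - 8 ≡ 9. → (10, 9)

(10, 9)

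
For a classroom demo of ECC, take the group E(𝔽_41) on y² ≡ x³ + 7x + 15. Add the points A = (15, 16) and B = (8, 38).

(17, 2)

(15, 16) + (8, 38). λ = (38 - 16)/(8 - 15) ≡ 22/34 mod 41. 34⁻¹ ≡ 35 (mod 41), so λ ≡ 32.
  x = λ² - 15 - 8 = 1024 - 23 ≡ 17; y = λ·(15 - 17) - 16 ≡ 2. → (17, 2)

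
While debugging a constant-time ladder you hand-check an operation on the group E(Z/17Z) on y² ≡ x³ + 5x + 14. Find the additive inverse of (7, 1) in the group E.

-(7, 1) = (7, -1 mod 17) = (7, 16).

(7, 16)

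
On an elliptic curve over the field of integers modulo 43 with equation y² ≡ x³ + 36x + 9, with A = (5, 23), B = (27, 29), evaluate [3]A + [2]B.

(27, 29)

First 3A:
Repeated addition: build up to 3A.
2A: tangent at (5, 23): λ = (3·5² + 36)/(2·23) ≡ 25/3. 3⁻¹ ≡ 29 (mod 43), so λ ≡ 25·29 ≡ 37.
  x = λ² - 5 - 5 = 1369 - 10 ≡ 26; y = λ·(5 - 26) - 23 ≡ 17. → (26, 17)
3A: (26, 17) + (5, 23). λ = (23 - 17)/(5 - 26) ≡ 6/22 mod 43. 22⁻¹ ≡ 2 (mod 43), so λ ≡ 12.
  x = λ² - 26 - 5 = 144 - 31 ≡ 27; y = λ·(26 - 27) - 17 ≡ 14. → (27, 14)
3A = (27, 14).
Next 2B:
Repeated addition: build up to 2B.
2B: tangent at (27, 29): λ = (3·27² + 36)/(2·29) ≡ 30/15. 15⁻¹ ≡ 23 (mod 43), so λ ≡ 30·23 ≡ 2.
  x = λ² - 27 - 27 = 4 - 54 ≡ 36; y = λ·(27 - 36) - 29 ≡ 39. → (36, 39)
2B = (36, 39).
Finally 3A + 2B:
(27, 14) + (36, 39). λ = (39 - 14)/(36 - 27) ≡ 25/9 mod 43. 9⁻¹ ≡ 24 (mod 43) since 9·24 = 216 ≡ 1, so λ ≡ 41.
  x = λ² - 27 - 36 = 1681 - 63 ≡ 27; y = λ·(27 - 27) - 14 ≡ 29. → (27, 29)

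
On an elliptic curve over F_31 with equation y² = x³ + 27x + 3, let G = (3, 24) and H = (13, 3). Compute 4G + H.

(13, 28)

First 4G:
Repeated addition: build up to 4G.
2G: tangent at (3, 24): λ = (3·3² + 27)/(2·24) ≡ 23/17. 17⁻¹ ≡ 11 (mod 31) since 17·11 = 187 ≡ 1, so λ ≡ 23·11 ≡ 5.
  x = λ² - 3 - 3 = 25 - 6 ≡ 19; y = λ·(3 - 19) - 24 ≡ 20. → (19, 20)
3G: (19, 20) + (3, 24). λ = (24 - 20)/(3 - 19) ≡ 4/15 mod 31. 15⁻¹ ≡ 29 (mod 31), so λ ≡ 23.
  x = λ² - 19 - 3 = 529 - 22 ≡ 11; y = λ·(19 - 11) - 20 ≡ 9. → (11, 9)
4G: (11, 9) + (3, 24). λ = (24 - 9)/(3 - 11) ≡ 15/23 mod 31. 23⁻¹ ≡ 27 (mod 31) since 23·27 = 621 ≡ 1, so λ ≡ 2.
  x = λ² - 11 - 3 = 4 - 14 ≡ 21; y = λ·(11 - 21) - 9 ≡ 2. → (21, 2)
4G = (21, 2).
Finally 4G + H:
(21, 2) + (13, 3). λ = (3 - 2)/(13 - 21) ≡ 1/23 mod 31. 23⁻¹ ≡ 27 (mod 31) since 23·27 = 621 ≡ 1, so λ ≡ 27.
  x = λ² - 21 - 13 = 729 - 34 ≡ 13; y = λ·(21 - 13) - 2 ≡ 28. → (13, 28)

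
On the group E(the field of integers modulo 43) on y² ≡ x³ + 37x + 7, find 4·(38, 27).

(35, 4)

Write P = (38, 27).
Double-and-add on 4 = (100)₂. Start with P = (38, 27) for the leading 1-bit.
double: tangent at (38, 27): λ = (3·38² + 37)/(2·27) ≡ 26/11. 11⁻¹ ≡ 4 (mod 43), so λ ≡ 26·4 ≡ 18.
  x = λ² - 38 - 38 = 324 - 76 ≡ 33; y = λ·(38 - 33) - 27 ≡ 20. → (33, 20)
double: tangent at (33, 20): λ = (3·33² + 37)/(2·20) ≡ 36/40. 40⁻¹ ≡ 14 (mod 43), so λ ≡ 36·14 ≡ 31.
  x = λ² - 33 - 33 = 961 - 66 ≡ 35; y = λ·(33 - 35) - 20 ≡ 4. → (35, 4)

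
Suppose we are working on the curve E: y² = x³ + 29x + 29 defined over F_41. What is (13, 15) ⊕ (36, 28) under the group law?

(13, 15) + (36, 28). λ = (28 - 15)/(36 - 13) ≡ 13/23 mod 41. 23⁻¹ ≡ 25 (mod 41), so λ ≡ 38.
  x = λ² - 13 - 36 = 1444 - 49 ≡ 1; y = λ·(13 - 1) - 15 ≡ 31. → (1, 31)

(1, 31)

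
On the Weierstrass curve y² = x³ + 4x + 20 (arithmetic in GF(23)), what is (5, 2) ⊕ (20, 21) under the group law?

(4, 10)

(5, 2) + (20, 21). λ = (21 - 2)/(20 - 5) ≡ 19/15 mod 23. 15⁻¹ ≡ 20 (mod 23), so λ ≡ 12.
  x = λ² - 5 - 20 = 144 - 25 ≡ 4; y = λ·(5 - 4) - 2 ≡ 10. → (4, 10)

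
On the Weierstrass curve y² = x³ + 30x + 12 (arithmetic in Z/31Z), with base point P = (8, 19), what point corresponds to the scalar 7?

Double-and-add on 7 = (111)₂. Start with P = (8, 19) for the leading 1-bit.
double: tangent at (8, 19): λ = (3·8² + 30)/(2·19) ≡ 5/7. 7⁻¹ ≡ 9 (mod 31) since 7·9 = 63 ≡ 1, so λ ≡ 5·9 ≡ 14.
  x = λ² - 8 - 8 = 196 - 16 ≡ 25; y = λ·(8 - 25) - 19 ≡ 22. → (25, 22)
add P: (25, 22) + (8, 19). λ = (19 - 22)/(8 - 25) ≡ 28/14 mod 31. 14⁻¹ ≡ 20 (mod 31), so λ ≡ 2.
  x = λ² - 25 - 8 = 4 - 33 ≡ 2; y = λ·(25 - 2) - 22 ≡ 24. → (2, 24)
double: tangent at (2, 24): λ = (3·2² + 30)/(2·24) ≡ 11/17. 17⁻¹ ≡ 11 (mod 31), so λ ≡ 11·11 ≡ 28.
  x = λ² - 2 - 2 = 784 - 4 ≡ 5; y = λ·(2 - 5) - 24 ≡ 16. → (5, 16)
add P: (5, 16) + (8, 19). λ = (19 - 16)/(8 - 5) ≡ 3/3 mod 31. 3⁻¹ ≡ 21 (mod 31), so λ ≡ 1.
  x = λ² - 5 - 8 = 1 - 13 ≡ 19; y = λ·(5 - 19) - 16 ≡ 1. → (19, 1)

(19, 1)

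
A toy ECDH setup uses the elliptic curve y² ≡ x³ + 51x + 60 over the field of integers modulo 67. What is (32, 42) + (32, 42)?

tangent at (32, 42): λ = (3·32² + 51)/(2·42) ≡ 41/17. 17⁻¹ ≡ 4 (mod 67), so λ ≡ 41·4 ≡ 30.
  x = λ² - 32 - 32 = 900 - 64 ≡ 32; y = λ·(32 - 32) - 42 ≡ 25. → (32, 25)

(32, 25)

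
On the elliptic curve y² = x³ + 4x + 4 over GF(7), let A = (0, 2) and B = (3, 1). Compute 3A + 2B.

(3, 1)

First 3A:
Repeated addition: build up to 3A.
2A: tangent at (0, 2): λ = (3·0² + 4)/(2·2) ≡ 4/4. 4⁻¹ ≡ 2 (mod 7), so λ ≡ 4·2 ≡ 1.
  x = λ² - 0 - 0 = 1 - 0 ≡ 1; y = λ·(0 - 1) - 2 ≡ 4. → (1, 4)
3A: (1, 4) + (0, 2). λ = (2 - 4)/(0 - 1) ≡ 5/6 mod 7. 6⁻¹ ≡ 6 (mod 7), so λ ≡ 2.
  x = λ² - 1 - 0 = 4 - 1 ≡ 3; y = λ·(1 - 3) - 4 ≡ 6. → (3, 6)
3A = (3, 6).
Next 2B:
Repeated addition: build up to 2B.
2B: tangent at (3, 1): λ = (3·3² + 4)/(2·1) ≡ 3/2. 2⁻¹ ≡ 4 (mod 7) since 2·4 = 8 ≡ 1, so λ ≡ 3·4 ≡ 5.
  x = λ² - 3 - 3 = 25 - 6 ≡ 5; y = λ·(3 - 5) - 1 ≡ 3. → (5, 3)
2B = (5, 3).
Finally 3A + 2B:
(3, 6) + (5, 3). λ = (3 - 6)/(5 - 3) ≡ 4/2 mod 7. 2⁻¹ ≡ 4 (mod 7) since 2·4 = 8 ≡ 1, so λ ≡ 2.
  x = λ² - 3 - 5 = 4 - 8 ≡ 3; y = λ·(3 - 3) - 6 ≡ 1. → (3, 1)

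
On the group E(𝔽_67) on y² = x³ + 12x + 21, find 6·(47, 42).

Write Q = (47, 42).
Repeated addition: build up to 6Q.
2Q: tangent at (47, 42): λ = (3·47² + 12)/(2·42) ≡ 6/17. 17⁻¹ ≡ 4 (mod 67), so λ ≡ 6·4 ≡ 24.
  x = λ² - 47 - 47 = 576 - 94 ≡ 13; y = λ·(47 - 13) - 42 ≡ 37. → (13, 37)
3Q: (13, 37) + (47, 42). λ = (42 - 37)/(47 - 13) ≡ 5/34 mod 67. 34⁻¹ ≡ 2 (mod 67), so λ ≡ 10.
  x = λ² - 13 - 47 = 100 - 60 ≡ 40; y = λ·(13 - 40) - 37 ≡ 28. → (40, 28)
4Q: (40, 28) + (47, 42). λ = (42 - 28)/(47 - 40) ≡ 14/7 mod 67. 7⁻¹ ≡ 48 (mod 67), so λ ≡ 2.
  x = λ² - 40 - 47 = 4 - 87 ≡ 51; y = λ·(40 - 51) - 28 ≡ 17. → (51, 17)
5Q: (51, 17) + (47, 42). λ = (42 - 17)/(47 - 51) ≡ 25/63 mod 67. 63⁻¹ ≡ 50 (mod 67) since 63·50 = 3150 ≡ 1, so λ ≡ 44.
  x = λ² - 51 - 47 = 1936 - 98 ≡ 29; y = λ·(51 - 29) - 17 ≡ 13. → (29, 13)
6Q: (29, 13) + (47, 42). λ = (42 - 13)/(47 - 29) ≡ 29/18 mod 67. 18⁻¹ ≡ 41 (mod 67), so λ ≡ 50.
  x = λ² - 29 - 47 = 2500 - 76 ≡ 12; y = λ·(29 - 12) - 13 ≡ 33. → (12, 33)

(12, 33)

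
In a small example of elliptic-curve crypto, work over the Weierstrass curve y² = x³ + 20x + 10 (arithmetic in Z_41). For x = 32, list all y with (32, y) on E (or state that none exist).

x³ + 20x + 10 = 33418 ≡ 3 (mod 41).
3 is a non-residue mod 41; no y exists.

none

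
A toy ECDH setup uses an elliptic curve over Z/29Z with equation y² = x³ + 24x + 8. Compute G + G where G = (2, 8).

(21, 0)

tangent at (2, 8): λ = (3·2² + 24)/(2·8) ≡ 7/16. 16⁻¹ ≡ 20 (mod 29), so λ ≡ 7·20 ≡ 24.
  x = λ² - 2 - 2 = 576 - 4 ≡ 21; y = λ·(2 - 21) - 8 ≡ 0. → (21, 0)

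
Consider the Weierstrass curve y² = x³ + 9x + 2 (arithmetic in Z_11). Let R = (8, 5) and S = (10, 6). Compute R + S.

(7, 1)

(8, 5) + (10, 6). λ = (6 - 5)/(10 - 8) ≡ 1/2 mod 11. 2⁻¹ ≡ 6 (mod 11), so λ ≡ 6.
  x = λ² - 8 - 10 = 36 - 18 ≡ 7; y = λ·(8 - 7) - 5 ≡ 1. → (7, 1)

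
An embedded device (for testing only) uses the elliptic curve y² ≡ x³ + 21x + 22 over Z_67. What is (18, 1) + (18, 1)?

(0, 25)

tangent at (18, 1): λ = (3·18² + 21)/(2·1) ≡ 55/2. 2⁻¹ ≡ 34 (mod 67), so λ ≡ 55·34 ≡ 61.
  x = λ² - 18 - 18 = 3721 - 36 ≡ 0; y = λ·(18 - 0) - 1 ≡ 25. → (0, 25)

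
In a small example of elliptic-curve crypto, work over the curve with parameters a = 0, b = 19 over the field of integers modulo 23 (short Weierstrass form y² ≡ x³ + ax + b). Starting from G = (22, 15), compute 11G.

(2, 21)

Repeated addition: build up to 11G.
2G: tangent at (22, 15): λ = (3·22² + 0)/(2·15) ≡ 3/7. 7⁻¹ ≡ 10 (mod 23), so λ ≡ 3·10 ≡ 7.
  x = λ² - 22 - 22 = 49 - 44 ≡ 5; y = λ·(22 - 5) - 15 ≡ 12. → (5, 12)
3G: (5, 12) + (22, 15). λ = (15 - 12)/(22 - 5) ≡ 3/17 mod 23. 17⁻¹ ≡ 19 (mod 23), so λ ≡ 11.
  x = λ² - 5 - 22 = 121 - 27 ≡ 2; y = λ·(5 - 2) - 12 ≡ 21. → (2, 21)
4G: (2, 21) + (22, 15). λ = (15 - 21)/(22 - 2) ≡ 17/20 mod 23. 20⁻¹ ≡ 15 (mod 23), so λ ≡ 2.
  x = λ² - 2 - 22 = 4 - 24 ≡ 3; y = λ·(2 - 3) - 21 ≡ 0. → (3, 0)
5G: (3, 0) + (22, 15). λ = (15 - 0)/(22 - 3) ≡ 15/19 mod 23. 19⁻¹ ≡ 17 (mod 23) since 19·17 = 323 ≡ 1, so λ ≡ 2.
  x = λ² - 3 - 22 = 4 - 25 ≡ 2; y = λ·(3 - 2) - 0 ≡ 2. → (2, 2)
6G: (2, 2) + (22, 15). λ = (15 - 2)/(22 - 2) ≡ 13/20 mod 23. 20⁻¹ ≡ 15 (mod 23), so λ ≡ 11.
  x = λ² - 2 - 22 = 121 - 24 ≡ 5; y = λ·(2 - 5) - 2 ≡ 11. → (5, 11)
7G: (5, 11) + (22, 15). λ = (15 - 11)/(22 - 5) ≡ 4/17 mod 23. 17⁻¹ ≡ 19 (mod 23) since 17·19 = 323 ≡ 1, so λ ≡ 7.
  x = λ² - 5 - 22 = 49 - 27 ≡ 22; y = λ·(5 - 22) - 11 ≡ 8. → (22, 8)
8G: (22, 8) + (22, 15): same x and y₁ ≡ -y₂, so the sum is 𝒪.
9G: 𝒪 + (22, 15) = (22, 15) (identity).
10G: tangent at (22, 15): λ = (3·22² + 0)/(2·15) ≡ 3/7. 7⁻¹ ≡ 10 (mod 23), so λ ≡ 3·10 ≡ 7.
  x = λ² - 22 - 22 = 49 - 44 ≡ 5; y = λ·(22 - 5) - 15 ≡ 12. → (5, 12)
11G: (5, 12) + (22, 15). λ = (15 - 12)/(22 - 5) ≡ 3/17 mod 23. 17⁻¹ ≡ 19 (mod 23), so λ ≡ 11.
  x = λ² - 5 - 22 = 121 - 27 ≡ 2; y = λ·(5 - 2) - 12 ≡ 21. → (2, 21)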